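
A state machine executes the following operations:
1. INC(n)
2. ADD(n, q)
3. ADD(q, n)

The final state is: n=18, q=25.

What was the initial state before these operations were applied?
n=10, q=7

Working backwards:
Final state: n=18, q=25
Before step 3 (ADD(q, n)): n=18, q=7
Before step 2 (ADD(n, q)): n=11, q=7
Before step 1 (INC(n)): n=10, q=7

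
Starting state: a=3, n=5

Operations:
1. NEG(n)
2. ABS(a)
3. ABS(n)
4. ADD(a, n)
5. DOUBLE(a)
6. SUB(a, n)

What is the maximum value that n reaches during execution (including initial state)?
5

Values of n at each step:
Initial: n = 5 ← maximum
After step 1: n = -5
After step 2: n = -5
After step 3: n = 5
After step 4: n = 5
After step 5: n = 5
After step 6: n = 5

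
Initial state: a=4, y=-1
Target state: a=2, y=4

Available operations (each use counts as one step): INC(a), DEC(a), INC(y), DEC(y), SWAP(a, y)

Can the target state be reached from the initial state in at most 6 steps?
Yes

Path (4 steps): INC(y) → INC(y) → INC(y) → SWAP(a, y)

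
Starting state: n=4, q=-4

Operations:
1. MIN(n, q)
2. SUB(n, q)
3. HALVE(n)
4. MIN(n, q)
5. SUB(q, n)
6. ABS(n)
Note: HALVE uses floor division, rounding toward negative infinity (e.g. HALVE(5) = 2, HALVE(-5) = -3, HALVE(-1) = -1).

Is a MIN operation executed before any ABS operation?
Yes

First MIN: step 1
First ABS: step 6
Since 1 < 6, MIN comes first.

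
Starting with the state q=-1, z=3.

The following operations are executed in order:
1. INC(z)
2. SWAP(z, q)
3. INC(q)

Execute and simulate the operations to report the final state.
{q: 5, z: -1}

Step-by-step execution:
Initial: q=-1, z=3
After step 1 (INC(z)): q=-1, z=4
After step 2 (SWAP(z, q)): q=4, z=-1
After step 3 (INC(q)): q=5, z=-1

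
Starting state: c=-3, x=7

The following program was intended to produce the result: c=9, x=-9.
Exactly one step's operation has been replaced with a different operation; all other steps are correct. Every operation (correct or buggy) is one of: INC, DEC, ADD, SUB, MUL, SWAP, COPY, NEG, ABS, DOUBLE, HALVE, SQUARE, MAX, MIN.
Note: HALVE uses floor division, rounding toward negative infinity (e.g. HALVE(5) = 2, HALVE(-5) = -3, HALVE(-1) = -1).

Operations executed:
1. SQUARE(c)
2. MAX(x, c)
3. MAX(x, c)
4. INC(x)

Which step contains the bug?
Step 4

Trace with buggy code:
Initial: c=-3, x=7
After step 1: c=9, x=7
After step 2: c=9, x=9
After step 3: c=9, x=9
After step 4: c=9, x=10
Actual final c=9, x=10 ≠ expected c=9, x=-9.
Step 4 is the only position where a single-operation replacement can produce the expected result.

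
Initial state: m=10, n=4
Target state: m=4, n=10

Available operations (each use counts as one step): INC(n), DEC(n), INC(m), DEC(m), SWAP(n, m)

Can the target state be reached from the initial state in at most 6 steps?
Yes

Path (1 step): SWAP(n, m)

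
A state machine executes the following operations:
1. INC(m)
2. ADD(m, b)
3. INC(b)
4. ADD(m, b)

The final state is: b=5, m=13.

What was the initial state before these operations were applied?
b=4, m=3

Working backwards:
Final state: b=5, m=13
Before step 4 (ADD(m, b)): b=5, m=8
Before step 3 (INC(b)): b=4, m=8
Before step 2 (ADD(m, b)): b=4, m=4
Before step 1 (INC(m)): b=4, m=3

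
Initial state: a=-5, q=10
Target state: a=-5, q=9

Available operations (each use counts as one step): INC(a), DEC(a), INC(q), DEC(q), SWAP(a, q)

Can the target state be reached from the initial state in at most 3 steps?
Yes

Path (1 step): DEC(q)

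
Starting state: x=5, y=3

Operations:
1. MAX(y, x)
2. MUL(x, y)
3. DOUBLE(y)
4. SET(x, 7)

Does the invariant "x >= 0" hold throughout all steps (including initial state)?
Yes

The invariant holds at every step.

State at each step:
Initial: x=5, y=3
After step 1: x=5, y=5
After step 2: x=25, y=5
After step 3: x=25, y=10
After step 4: x=7, y=10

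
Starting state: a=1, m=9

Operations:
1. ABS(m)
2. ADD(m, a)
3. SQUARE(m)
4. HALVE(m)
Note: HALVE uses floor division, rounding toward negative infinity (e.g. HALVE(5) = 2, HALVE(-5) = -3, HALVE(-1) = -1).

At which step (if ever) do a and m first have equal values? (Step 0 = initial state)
Never

a and m never become equal during execution.

Comparing values at each step:
Initial: a=1, m=9
After step 1: a=1, m=9
After step 2: a=1, m=10
After step 3: a=1, m=100
After step 4: a=1, m=50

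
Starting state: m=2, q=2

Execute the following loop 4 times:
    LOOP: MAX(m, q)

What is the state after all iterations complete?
m=2, q=2

Iteration trace:
Start: m=2, q=2
After iteration 1: m=2, q=2
After iteration 2: m=2, q=2
After iteration 3: m=2, q=2
After iteration 4: m=2, q=2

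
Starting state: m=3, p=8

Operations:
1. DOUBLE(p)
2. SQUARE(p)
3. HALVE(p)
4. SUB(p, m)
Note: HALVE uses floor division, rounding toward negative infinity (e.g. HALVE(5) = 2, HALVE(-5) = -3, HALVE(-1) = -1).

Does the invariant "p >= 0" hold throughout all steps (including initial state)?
Yes

The invariant holds at every step.

State at each step:
Initial: m=3, p=8
After step 1: m=3, p=16
After step 2: m=3, p=256
After step 3: m=3, p=128
After step 4: m=3, p=125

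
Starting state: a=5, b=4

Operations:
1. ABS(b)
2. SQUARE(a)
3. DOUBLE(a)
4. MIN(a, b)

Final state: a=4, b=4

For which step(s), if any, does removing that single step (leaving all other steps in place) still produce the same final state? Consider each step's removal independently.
Step(s) 1, 2, 3

Testing removal of each single step:
Without step 1: final = a=4, b=4 (same)
Without step 2: final = a=4, b=4 (same)
Without step 3: final = a=4, b=4 (same)
Without step 4: final = a=50, b=4 (different)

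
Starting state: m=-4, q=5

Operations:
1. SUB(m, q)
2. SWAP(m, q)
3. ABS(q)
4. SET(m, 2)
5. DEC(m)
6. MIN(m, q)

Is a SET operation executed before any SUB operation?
No

First SET: step 4
First SUB: step 1
Since 4 > 1, SUB comes first.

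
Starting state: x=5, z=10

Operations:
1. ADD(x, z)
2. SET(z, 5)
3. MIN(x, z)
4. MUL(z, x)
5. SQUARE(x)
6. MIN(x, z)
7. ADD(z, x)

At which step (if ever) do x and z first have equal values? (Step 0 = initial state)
Step 3

x and z first become equal after step 3.

Comparing values at each step:
Initial: x=5, z=10
After step 1: x=15, z=10
After step 2: x=15, z=5
After step 3: x=5, z=5 ← equal!
After step 4: x=5, z=25
After step 5: x=25, z=25 ← equal!
After step 6: x=25, z=25 ← equal!
After step 7: x=25, z=50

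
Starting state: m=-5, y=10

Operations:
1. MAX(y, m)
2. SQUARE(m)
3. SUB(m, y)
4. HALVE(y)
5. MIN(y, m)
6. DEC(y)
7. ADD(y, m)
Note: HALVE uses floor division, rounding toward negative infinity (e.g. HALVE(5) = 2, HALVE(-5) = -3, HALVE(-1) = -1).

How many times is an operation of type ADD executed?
1

Counting ADD operations:
Step 7: ADD(y, m) ← ADD
Total: 1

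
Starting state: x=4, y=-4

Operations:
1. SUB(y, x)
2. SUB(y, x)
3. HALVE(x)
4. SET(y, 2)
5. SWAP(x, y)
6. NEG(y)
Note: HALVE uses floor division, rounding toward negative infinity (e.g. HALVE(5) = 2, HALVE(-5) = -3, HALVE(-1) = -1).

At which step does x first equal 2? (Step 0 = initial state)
Step 3

Tracing x:
Initial: x = 4
After step 1: x = 4
After step 2: x = 4
After step 3: x = 2 ← first occurrence
After step 4: x = 2
After step 5: x = 2
After step 6: x = 2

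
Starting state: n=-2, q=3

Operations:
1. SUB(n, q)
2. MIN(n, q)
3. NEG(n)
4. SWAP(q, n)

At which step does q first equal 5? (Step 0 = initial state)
Step 4

Tracing q:
Initial: q = 3
After step 1: q = 3
After step 2: q = 3
After step 3: q = 3
After step 4: q = 5 ← first occurrence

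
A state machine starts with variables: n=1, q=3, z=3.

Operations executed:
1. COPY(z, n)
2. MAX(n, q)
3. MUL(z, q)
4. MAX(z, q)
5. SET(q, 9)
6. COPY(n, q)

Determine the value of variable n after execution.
n = 9

Tracing execution:
Step 1: COPY(z, n) → n = 1
Step 2: MAX(n, q) → n = 3
Step 3: MUL(z, q) → n = 3
Step 4: MAX(z, q) → n = 3
Step 5: SET(q, 9) → n = 3
Step 6: COPY(n, q) → n = 9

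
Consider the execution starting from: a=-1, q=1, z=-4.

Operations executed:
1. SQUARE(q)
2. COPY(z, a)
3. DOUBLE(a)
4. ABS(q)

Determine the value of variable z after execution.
z = -1

Tracing execution:
Step 1: SQUARE(q) → z = -4
Step 2: COPY(z, a) → z = -1
Step 3: DOUBLE(a) → z = -1
Step 4: ABS(q) → z = -1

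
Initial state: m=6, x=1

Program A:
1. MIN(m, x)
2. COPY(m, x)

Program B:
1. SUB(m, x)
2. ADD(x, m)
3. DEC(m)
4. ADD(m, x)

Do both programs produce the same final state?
No

Program A final state: m=1, x=1
Program B final state: m=10, x=6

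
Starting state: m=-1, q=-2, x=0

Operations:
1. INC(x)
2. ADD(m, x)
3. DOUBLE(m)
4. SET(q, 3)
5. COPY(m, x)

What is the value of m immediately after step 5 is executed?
m = 1

Tracing m through execution:
Initial: m = -1
After step 1 (INC(x)): m = -1
After step 2 (ADD(m, x)): m = 0
After step 3 (DOUBLE(m)): m = 0
After step 4 (SET(q, 3)): m = 0
After step 5 (COPY(m, x)): m = 1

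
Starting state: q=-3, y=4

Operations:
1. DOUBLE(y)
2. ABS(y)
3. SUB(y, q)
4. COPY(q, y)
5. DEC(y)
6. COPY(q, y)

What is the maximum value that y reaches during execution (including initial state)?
11

Values of y at each step:
Initial: y = 4
After step 1: y = 8
After step 2: y = 8
After step 3: y = 11 ← maximum
After step 4: y = 11
After step 5: y = 10
After step 6: y = 10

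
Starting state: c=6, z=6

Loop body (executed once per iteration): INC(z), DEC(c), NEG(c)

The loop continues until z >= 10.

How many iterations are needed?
4

Tracing iterations:
Initial: c=6, z=6
After iteration 1: c=-5, z=7
After iteration 2: c=6, z=8
After iteration 3: c=-5, z=9
After iteration 4: c=6, z=10
z >= 10 now holds, so the loop exits after 4 iterations.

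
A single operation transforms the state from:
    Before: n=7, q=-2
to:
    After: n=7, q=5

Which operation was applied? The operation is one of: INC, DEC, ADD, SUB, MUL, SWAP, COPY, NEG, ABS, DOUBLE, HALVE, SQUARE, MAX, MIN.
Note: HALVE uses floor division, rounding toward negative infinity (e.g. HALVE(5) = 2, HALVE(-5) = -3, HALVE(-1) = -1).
ADD(q, n)

Analyzing the change:
Before: n=7, q=-2
After: n=7, q=5
Variable q changed from -2 to 5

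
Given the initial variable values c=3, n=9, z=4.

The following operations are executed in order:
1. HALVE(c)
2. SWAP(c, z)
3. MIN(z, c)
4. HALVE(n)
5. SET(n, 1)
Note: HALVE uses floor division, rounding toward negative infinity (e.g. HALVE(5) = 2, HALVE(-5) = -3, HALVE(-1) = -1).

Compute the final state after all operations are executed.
{c: 4, n: 1, z: 1}

Step-by-step execution:
Initial: c=3, n=9, z=4
After step 1 (HALVE(c)): c=1, n=9, z=4
After step 2 (SWAP(c, z)): c=4, n=9, z=1
After step 3 (MIN(z, c)): c=4, n=9, z=1
After step 4 (HALVE(n)): c=4, n=4, z=1
After step 5 (SET(n, 1)): c=4, n=1, z=1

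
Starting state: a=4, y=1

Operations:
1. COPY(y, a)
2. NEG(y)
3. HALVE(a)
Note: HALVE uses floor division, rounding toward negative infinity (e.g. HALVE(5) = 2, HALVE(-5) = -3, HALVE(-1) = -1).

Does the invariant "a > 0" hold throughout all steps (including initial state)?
Yes

The invariant holds at every step.

State at each step:
Initial: a=4, y=1
After step 1: a=4, y=4
After step 2: a=4, y=-4
After step 3: a=2, y=-4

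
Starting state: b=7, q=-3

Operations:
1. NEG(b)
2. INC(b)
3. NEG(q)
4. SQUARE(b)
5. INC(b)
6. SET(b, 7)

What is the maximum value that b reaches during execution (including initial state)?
37

Values of b at each step:
Initial: b = 7
After step 1: b = -7
After step 2: b = -6
After step 3: b = -6
After step 4: b = 36
After step 5: b = 37 ← maximum
After step 6: b = 7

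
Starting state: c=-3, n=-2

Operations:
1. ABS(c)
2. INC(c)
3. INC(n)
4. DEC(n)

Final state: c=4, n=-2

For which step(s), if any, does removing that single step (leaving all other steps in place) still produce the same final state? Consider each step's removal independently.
None - removing any single step changes the final result

Testing removal of each single step:
Without step 1: final = c=-2, n=-2 (different)
Without step 2: final = c=3, n=-2 (different)
Without step 3: final = c=4, n=-3 (different)
Without step 4: final = c=4, n=-1 (different)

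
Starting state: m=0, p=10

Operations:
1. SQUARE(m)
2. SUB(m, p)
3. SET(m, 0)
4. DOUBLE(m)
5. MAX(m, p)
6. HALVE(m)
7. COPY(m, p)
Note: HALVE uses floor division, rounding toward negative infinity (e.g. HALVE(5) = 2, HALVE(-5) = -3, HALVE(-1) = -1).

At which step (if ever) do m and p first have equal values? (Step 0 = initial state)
Step 5

m and p first become equal after step 5.

Comparing values at each step:
Initial: m=0, p=10
After step 1: m=0, p=10
After step 2: m=-10, p=10
After step 3: m=0, p=10
After step 4: m=0, p=10
After step 5: m=10, p=10 ← equal!
After step 6: m=5, p=10
After step 7: m=10, p=10 ← equal!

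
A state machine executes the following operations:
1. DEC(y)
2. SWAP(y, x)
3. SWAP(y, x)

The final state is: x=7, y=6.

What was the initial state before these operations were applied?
x=7, y=7

Working backwards:
Final state: x=7, y=6
Before step 3 (SWAP(y, x)): x=6, y=7
Before step 2 (SWAP(y, x)): x=7, y=6
Before step 1 (DEC(y)): x=7, y=7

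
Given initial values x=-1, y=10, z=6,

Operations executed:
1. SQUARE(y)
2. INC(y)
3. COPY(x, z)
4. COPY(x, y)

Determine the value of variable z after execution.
z = 6

Tracing execution:
Step 1: SQUARE(y) → z = 6
Step 2: INC(y) → z = 6
Step 3: COPY(x, z) → z = 6
Step 4: COPY(x, y) → z = 6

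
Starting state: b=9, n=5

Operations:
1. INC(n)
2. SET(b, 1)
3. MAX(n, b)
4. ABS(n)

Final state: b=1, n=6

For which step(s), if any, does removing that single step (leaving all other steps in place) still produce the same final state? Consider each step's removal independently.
Step(s) 3, 4

Testing removal of each single step:
Without step 1: final = b=1, n=5 (different)
Without step 2: final = b=9, n=9 (different)
Without step 3: final = b=1, n=6 (same)
Without step 4: final = b=1, n=6 (same)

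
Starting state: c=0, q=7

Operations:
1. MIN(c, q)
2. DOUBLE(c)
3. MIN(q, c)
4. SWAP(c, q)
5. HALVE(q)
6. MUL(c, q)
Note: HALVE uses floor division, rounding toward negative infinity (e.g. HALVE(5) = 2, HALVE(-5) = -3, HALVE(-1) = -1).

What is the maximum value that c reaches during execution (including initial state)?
0

Values of c at each step:
Initial: c = 0 ← maximum
After step 1: c = 0
After step 2: c = 0
After step 3: c = 0
After step 4: c = 0
After step 5: c = 0
After step 6: c = 0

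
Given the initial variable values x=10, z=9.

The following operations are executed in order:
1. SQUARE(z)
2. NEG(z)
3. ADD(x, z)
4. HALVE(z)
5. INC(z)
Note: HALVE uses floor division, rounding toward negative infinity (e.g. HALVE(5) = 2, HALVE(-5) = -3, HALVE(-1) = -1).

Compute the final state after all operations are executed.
{x: -71, z: -40}

Step-by-step execution:
Initial: x=10, z=9
After step 1 (SQUARE(z)): x=10, z=81
After step 2 (NEG(z)): x=10, z=-81
After step 3 (ADD(x, z)): x=-71, z=-81
After step 4 (HALVE(z)): x=-71, z=-41
After step 5 (INC(z)): x=-71, z=-40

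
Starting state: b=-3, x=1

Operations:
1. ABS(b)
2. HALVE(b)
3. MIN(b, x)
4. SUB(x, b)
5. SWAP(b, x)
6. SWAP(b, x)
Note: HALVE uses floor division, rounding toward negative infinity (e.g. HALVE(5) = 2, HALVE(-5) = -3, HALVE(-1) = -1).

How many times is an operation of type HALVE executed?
1

Counting HALVE operations:
Step 2: HALVE(b) ← HALVE
Total: 1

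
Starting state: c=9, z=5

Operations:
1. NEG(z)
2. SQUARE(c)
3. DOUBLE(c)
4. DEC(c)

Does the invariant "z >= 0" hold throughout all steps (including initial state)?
No, violated after step 1

The invariant is violated after step 1.

State at each step:
Initial: c=9, z=5
After step 1: c=9, z=-5
After step 2: c=81, z=-5
After step 3: c=162, z=-5
After step 4: c=161, z=-5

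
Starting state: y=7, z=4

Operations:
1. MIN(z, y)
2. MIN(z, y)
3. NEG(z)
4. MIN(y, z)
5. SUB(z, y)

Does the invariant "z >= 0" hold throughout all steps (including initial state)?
No, violated after step 3

The invariant is violated after step 3.

State at each step:
Initial: y=7, z=4
After step 1: y=7, z=4
After step 2: y=7, z=4
After step 3: y=7, z=-4
After step 4: y=-4, z=-4
After step 5: y=-4, z=0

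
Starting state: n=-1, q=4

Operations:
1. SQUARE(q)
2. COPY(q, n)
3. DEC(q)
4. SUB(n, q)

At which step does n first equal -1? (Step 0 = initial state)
Step 0

Tracing n:
Initial: n = -1 ← first occurrence
After step 1: n = -1
After step 2: n = -1
After step 3: n = -1
After step 4: n = 1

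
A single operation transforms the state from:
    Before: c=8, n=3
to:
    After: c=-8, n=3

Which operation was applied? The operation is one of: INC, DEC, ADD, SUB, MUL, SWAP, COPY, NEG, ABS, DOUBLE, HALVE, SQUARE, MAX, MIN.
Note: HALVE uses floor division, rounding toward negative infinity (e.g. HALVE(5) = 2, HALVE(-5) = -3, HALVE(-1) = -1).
NEG(c)

Analyzing the change:
Before: c=8, n=3
After: c=-8, n=3
Variable c changed from 8 to -8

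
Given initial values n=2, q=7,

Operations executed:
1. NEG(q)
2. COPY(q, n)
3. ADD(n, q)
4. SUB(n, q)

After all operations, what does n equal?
n = 2

Tracing execution:
Step 1: NEG(q) → n = 2
Step 2: COPY(q, n) → n = 2
Step 3: ADD(n, q) → n = 4
Step 4: SUB(n, q) → n = 2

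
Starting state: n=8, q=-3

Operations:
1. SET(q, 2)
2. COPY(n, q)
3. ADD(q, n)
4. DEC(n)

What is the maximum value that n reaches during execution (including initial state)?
8

Values of n at each step:
Initial: n = 8 ← maximum
After step 1: n = 8
After step 2: n = 2
After step 3: n = 2
After step 4: n = 1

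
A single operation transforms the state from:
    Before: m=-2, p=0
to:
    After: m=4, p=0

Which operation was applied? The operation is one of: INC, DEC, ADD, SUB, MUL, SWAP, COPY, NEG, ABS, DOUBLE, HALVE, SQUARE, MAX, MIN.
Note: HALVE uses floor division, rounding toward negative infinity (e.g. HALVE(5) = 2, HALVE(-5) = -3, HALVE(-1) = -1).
SQUARE(m)

Analyzing the change:
Before: m=-2, p=0
After: m=4, p=0
Variable m changed from -2 to 4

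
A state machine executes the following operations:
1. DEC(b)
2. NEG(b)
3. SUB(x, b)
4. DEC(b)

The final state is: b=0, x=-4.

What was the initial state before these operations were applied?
b=0, x=-3

Working backwards:
Final state: b=0, x=-4
Before step 4 (DEC(b)): b=1, x=-4
Before step 3 (SUB(x, b)): b=1, x=-3
Before step 2 (NEG(b)): b=-1, x=-3
Before step 1 (DEC(b)): b=0, x=-3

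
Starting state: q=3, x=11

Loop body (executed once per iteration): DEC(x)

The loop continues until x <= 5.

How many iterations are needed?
6

Tracing iterations:
Initial: q=3, x=11
After iteration 1: q=3, x=10
After iteration 2: q=3, x=9
After iteration 3: q=3, x=8
After iteration 4: q=3, x=7
After iteration 5: q=3, x=6
After iteration 6: q=3, x=5
x <= 5 now holds, so the loop exits after 6 iterations.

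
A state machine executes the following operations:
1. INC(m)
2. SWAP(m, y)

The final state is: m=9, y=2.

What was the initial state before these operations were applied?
m=1, y=9

Working backwards:
Final state: m=9, y=2
Before step 2 (SWAP(m, y)): m=2, y=9
Before step 1 (INC(m)): m=1, y=9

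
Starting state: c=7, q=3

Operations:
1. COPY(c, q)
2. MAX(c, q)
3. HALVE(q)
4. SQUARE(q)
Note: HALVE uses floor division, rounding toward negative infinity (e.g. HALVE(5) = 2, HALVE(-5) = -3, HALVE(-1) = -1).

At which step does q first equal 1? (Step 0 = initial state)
Step 3

Tracing q:
Initial: q = 3
After step 1: q = 3
After step 2: q = 3
After step 3: q = 1 ← first occurrence
After step 4: q = 1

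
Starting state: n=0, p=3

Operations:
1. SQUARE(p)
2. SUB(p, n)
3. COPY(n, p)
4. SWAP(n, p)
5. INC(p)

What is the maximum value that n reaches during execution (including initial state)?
9

Values of n at each step:
Initial: n = 0
After step 1: n = 0
After step 2: n = 0
After step 3: n = 9 ← maximum
After step 4: n = 9
After step 5: n = 9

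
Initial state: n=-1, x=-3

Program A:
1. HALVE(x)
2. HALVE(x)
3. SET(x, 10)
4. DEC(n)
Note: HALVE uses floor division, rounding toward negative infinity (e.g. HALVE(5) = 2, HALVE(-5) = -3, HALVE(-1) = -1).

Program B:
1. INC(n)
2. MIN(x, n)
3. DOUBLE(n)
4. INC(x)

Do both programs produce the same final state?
No

Program A final state: n=-2, x=10
Program B final state: n=0, x=-2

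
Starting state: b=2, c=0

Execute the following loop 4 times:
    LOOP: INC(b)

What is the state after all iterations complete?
b=6, c=0

Iteration trace:
Start: b=2, c=0
After iteration 1: b=3, c=0
After iteration 2: b=4, c=0
After iteration 3: b=5, c=0
After iteration 4: b=6, c=0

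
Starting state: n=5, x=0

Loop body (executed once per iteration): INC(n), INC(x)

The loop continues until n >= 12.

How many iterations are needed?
7

Tracing iterations:
Initial: n=5, x=0
After iteration 1: n=6, x=1
After iteration 2: n=7, x=2
After iteration 3: n=8, x=3
After iteration 4: n=9, x=4
After iteration 5: n=10, x=5
After iteration 6: n=11, x=6
After iteration 7: n=12, x=7
n >= 12 now holds, so the loop exits after 7 iterations.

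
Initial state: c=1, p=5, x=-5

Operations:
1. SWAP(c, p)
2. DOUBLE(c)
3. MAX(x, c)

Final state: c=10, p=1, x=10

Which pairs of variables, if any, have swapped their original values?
None

Comparing initial and final values:
x: -5 → 10
c: 1 → 10
p: 5 → 1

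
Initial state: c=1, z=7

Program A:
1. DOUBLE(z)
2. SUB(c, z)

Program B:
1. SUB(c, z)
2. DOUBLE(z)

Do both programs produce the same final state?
No

Program A final state: c=-13, z=14
Program B final state: c=-6, z=14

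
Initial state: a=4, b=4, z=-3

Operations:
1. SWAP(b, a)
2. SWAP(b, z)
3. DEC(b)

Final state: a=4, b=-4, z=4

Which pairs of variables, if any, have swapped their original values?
None

Comparing initial and final values:
z: -3 → 4
a: 4 → 4
b: 4 → -4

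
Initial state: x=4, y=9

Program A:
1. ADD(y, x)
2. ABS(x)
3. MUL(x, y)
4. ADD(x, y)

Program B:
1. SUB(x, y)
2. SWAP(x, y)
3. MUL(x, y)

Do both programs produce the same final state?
No

Program A final state: x=65, y=13
Program B final state: x=-45, y=-5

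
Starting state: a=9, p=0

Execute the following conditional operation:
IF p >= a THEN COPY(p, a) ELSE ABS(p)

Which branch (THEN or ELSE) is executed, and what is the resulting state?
Branch: ELSE, Final state: a=9, p=0

Evaluating condition: p >= a
p = 0, a = 9
Condition is False, so ELSE branch executes
After ABS(p): a=9, p=0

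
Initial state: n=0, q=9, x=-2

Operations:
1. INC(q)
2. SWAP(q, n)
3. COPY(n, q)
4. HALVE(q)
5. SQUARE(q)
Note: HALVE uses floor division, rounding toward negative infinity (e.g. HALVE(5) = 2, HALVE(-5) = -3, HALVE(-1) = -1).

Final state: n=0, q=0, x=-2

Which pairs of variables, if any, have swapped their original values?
None

Comparing initial and final values:
q: 9 → 0
x: -2 → -2
n: 0 → 0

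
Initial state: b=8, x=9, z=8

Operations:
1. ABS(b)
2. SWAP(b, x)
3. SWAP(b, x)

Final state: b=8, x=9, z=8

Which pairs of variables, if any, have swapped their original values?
None

Comparing initial and final values:
b: 8 → 8
x: 9 → 9
z: 8 → 8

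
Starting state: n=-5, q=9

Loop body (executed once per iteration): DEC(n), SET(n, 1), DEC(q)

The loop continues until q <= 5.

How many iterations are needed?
4

Tracing iterations:
Initial: n=-5, q=9
After iteration 1: n=1, q=8
After iteration 2: n=1, q=7
After iteration 3: n=1, q=6
After iteration 4: n=1, q=5
q <= 5 now holds, so the loop exits after 4 iterations.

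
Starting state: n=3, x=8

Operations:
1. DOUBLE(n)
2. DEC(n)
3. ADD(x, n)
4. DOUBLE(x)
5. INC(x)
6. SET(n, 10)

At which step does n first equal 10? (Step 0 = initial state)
Step 6

Tracing n:
Initial: n = 3
After step 1: n = 6
After step 2: n = 5
After step 3: n = 5
After step 4: n = 5
After step 5: n = 5
After step 6: n = 10 ← first occurrence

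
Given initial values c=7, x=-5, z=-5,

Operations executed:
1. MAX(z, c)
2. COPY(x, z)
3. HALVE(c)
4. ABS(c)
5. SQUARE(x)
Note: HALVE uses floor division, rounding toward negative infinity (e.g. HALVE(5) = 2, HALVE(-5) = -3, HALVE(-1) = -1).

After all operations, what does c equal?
c = 3

Tracing execution:
Step 1: MAX(z, c) → c = 7
Step 2: COPY(x, z) → c = 7
Step 3: HALVE(c) → c = 3
Step 4: ABS(c) → c = 3
Step 5: SQUARE(x) → c = 3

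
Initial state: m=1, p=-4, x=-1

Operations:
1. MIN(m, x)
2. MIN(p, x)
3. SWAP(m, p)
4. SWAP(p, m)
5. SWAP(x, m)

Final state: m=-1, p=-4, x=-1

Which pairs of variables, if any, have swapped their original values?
None

Comparing initial and final values:
m: 1 → -1
p: -4 → -4
x: -1 → -1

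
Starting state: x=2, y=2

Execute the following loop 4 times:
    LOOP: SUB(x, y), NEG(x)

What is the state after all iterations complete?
x=2, y=2

Iteration trace:
Start: x=2, y=2
After iteration 1: x=0, y=2
After iteration 2: x=2, y=2
After iteration 3: x=0, y=2
After iteration 4: x=2, y=2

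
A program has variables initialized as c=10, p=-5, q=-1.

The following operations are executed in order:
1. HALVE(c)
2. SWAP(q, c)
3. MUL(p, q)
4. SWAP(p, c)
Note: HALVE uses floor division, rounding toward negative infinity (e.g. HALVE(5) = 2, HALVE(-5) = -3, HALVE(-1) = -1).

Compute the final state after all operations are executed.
{c: -25, p: -1, q: 5}

Step-by-step execution:
Initial: c=10, p=-5, q=-1
After step 1 (HALVE(c)): c=5, p=-5, q=-1
After step 2 (SWAP(q, c)): c=-1, p=-5, q=5
After step 3 (MUL(p, q)): c=-1, p=-25, q=5
After step 4 (SWAP(p, c)): c=-25, p=-1, q=5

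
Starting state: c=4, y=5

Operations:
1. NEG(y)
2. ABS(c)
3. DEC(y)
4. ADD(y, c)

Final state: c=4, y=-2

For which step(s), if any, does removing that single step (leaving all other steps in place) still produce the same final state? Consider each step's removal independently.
Step(s) 2

Testing removal of each single step:
Without step 1: final = c=4, y=8 (different)
Without step 2: final = c=4, y=-2 (same)
Without step 3: final = c=4, y=-1 (different)
Without step 4: final = c=4, y=-6 (different)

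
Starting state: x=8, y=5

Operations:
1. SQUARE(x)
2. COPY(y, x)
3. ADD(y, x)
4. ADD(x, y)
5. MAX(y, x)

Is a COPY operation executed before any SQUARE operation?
No

First COPY: step 2
First SQUARE: step 1
Since 2 > 1, SQUARE comes first.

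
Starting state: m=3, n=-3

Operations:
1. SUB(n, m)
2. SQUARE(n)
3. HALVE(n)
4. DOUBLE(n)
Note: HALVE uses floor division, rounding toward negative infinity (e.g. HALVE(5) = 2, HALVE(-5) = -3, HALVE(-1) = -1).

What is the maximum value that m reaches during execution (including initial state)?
3

Values of m at each step:
Initial: m = 3 ← maximum
After step 1: m = 3
After step 2: m = 3
After step 3: m = 3
After step 4: m = 3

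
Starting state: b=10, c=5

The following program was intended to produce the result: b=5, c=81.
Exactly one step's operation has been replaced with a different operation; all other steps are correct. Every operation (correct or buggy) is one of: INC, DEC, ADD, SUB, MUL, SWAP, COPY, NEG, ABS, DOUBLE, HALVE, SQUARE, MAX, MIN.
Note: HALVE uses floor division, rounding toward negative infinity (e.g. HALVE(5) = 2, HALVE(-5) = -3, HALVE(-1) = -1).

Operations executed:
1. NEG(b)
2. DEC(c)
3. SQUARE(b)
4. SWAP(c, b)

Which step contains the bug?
Step 2

Trace with buggy code:
Initial: b=10, c=5
After step 1: b=-10, c=5
After step 2: b=-10, c=4
After step 3: b=100, c=4
After step 4: b=4, c=100
Actual final b=4, c=100 ≠ expected b=5, c=81.
Step 2 is the only position where a single-operation replacement can produce the expected result.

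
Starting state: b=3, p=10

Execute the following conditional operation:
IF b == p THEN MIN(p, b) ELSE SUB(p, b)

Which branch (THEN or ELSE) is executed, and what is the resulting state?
Branch: ELSE, Final state: b=3, p=7

Evaluating condition: b == p
b = 3, p = 10
Condition is False, so ELSE branch executes
After SUB(p, b): b=3, p=7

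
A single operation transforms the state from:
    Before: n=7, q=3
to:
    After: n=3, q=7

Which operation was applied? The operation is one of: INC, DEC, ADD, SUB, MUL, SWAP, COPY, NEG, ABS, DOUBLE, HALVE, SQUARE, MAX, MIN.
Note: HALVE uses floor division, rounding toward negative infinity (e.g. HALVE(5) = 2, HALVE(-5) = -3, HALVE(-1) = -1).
SWAP(n, q)

Analyzing the change:
Before: n=7, q=3
After: n=3, q=7
Variable n changed from 7 to 3
Variable q changed from 3 to 7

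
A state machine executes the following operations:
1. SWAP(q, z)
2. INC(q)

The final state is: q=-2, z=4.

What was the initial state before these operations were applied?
q=4, z=-3

Working backwards:
Final state: q=-2, z=4
Before step 2 (INC(q)): q=-3, z=4
Before step 1 (SWAP(q, z)): q=4, z=-3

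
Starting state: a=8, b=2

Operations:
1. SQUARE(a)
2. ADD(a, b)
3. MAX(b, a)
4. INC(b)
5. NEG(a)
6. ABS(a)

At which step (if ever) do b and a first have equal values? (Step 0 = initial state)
Step 3

b and a first become equal after step 3.

Comparing values at each step:
Initial: b=2, a=8
After step 1: b=2, a=64
After step 2: b=2, a=66
After step 3: b=66, a=66 ← equal!
After step 4: b=67, a=66
After step 5: b=67, a=-66
After step 6: b=67, a=66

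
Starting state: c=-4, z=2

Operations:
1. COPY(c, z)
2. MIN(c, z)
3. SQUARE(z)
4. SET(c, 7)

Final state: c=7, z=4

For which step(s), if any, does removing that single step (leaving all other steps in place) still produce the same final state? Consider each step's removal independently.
Step(s) 1, 2

Testing removal of each single step:
Without step 1: final = c=7, z=4 (same)
Without step 2: final = c=7, z=4 (same)
Without step 3: final = c=7, z=2 (different)
Without step 4: final = c=2, z=4 (different)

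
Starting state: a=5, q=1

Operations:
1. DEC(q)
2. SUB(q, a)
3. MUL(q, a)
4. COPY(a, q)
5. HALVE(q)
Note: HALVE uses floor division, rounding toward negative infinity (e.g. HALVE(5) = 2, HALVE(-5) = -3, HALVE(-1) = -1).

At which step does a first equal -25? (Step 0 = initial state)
Step 4

Tracing a:
Initial: a = 5
After step 1: a = 5
After step 2: a = 5
After step 3: a = 5
After step 4: a = -25 ← first occurrence
After step 5: a = -25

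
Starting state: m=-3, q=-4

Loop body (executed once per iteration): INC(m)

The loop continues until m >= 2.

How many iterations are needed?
5

Tracing iterations:
Initial: m=-3, q=-4
After iteration 1: m=-2, q=-4
After iteration 2: m=-1, q=-4
After iteration 3: m=0, q=-4
After iteration 4: m=1, q=-4
After iteration 5: m=2, q=-4
m >= 2 now holds, so the loop exits after 5 iterations.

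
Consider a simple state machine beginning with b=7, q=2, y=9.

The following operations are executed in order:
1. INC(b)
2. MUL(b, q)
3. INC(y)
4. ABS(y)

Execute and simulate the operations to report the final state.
{b: 16, q: 2, y: 10}

Step-by-step execution:
Initial: b=7, q=2, y=9
After step 1 (INC(b)): b=8, q=2, y=9
After step 2 (MUL(b, q)): b=16, q=2, y=9
After step 3 (INC(y)): b=16, q=2, y=10
After step 4 (ABS(y)): b=16, q=2, y=10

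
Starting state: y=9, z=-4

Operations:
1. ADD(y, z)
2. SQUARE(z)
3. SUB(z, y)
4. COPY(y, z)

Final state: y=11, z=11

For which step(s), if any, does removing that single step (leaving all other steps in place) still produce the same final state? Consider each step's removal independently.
None - removing any single step changes the final result

Testing removal of each single step:
Without step 1: final = y=7, z=7 (different)
Without step 2: final = y=-9, z=-9 (different)
Without step 3: final = y=16, z=16 (different)
Without step 4: final = y=5, z=11 (different)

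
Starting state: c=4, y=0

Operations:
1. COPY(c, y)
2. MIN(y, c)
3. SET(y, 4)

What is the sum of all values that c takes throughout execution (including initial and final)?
4

Values of c at each step:
Initial: c = 4
After step 1: c = 0
After step 2: c = 0
After step 3: c = 0
Sum = 4 + 0 + 0 + 0 = 4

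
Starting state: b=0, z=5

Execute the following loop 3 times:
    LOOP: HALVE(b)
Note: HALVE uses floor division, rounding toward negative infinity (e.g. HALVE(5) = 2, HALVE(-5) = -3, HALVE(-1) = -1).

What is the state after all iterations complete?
b=0, z=5

Iteration trace:
Start: b=0, z=5
After iteration 1: b=0, z=5
After iteration 2: b=0, z=5
After iteration 3: b=0, z=5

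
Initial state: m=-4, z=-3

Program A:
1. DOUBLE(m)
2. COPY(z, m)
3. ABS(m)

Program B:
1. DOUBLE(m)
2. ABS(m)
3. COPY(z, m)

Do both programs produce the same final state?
No

Program A final state: m=8, z=-8
Program B final state: m=8, z=8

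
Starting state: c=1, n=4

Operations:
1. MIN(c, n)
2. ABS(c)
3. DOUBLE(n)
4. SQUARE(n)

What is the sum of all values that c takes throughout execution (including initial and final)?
5

Values of c at each step:
Initial: c = 1
After step 1: c = 1
After step 2: c = 1
After step 3: c = 1
After step 4: c = 1
Sum = 1 + 1 + 1 + 1 + 1 = 5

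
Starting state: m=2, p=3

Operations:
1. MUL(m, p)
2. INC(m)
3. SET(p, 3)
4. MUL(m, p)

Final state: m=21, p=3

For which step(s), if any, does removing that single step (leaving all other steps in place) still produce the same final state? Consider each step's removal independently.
Step(s) 3

Testing removal of each single step:
Without step 1: final = m=9, p=3 (different)
Without step 2: final = m=18, p=3 (different)
Without step 3: final = m=21, p=3 (same)
Without step 4: final = m=7, p=3 (different)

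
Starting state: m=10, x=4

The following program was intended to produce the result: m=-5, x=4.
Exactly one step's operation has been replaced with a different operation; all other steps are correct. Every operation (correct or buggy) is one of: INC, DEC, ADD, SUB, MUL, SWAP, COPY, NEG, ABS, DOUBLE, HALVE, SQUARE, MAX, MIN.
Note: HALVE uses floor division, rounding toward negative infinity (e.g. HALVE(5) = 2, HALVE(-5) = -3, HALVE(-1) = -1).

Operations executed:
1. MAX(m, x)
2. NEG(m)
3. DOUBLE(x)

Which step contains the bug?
Step 3

Trace with buggy code:
Initial: m=10, x=4
After step 1: m=10, x=4
After step 2: m=-10, x=4
After step 3: m=-10, x=8
Actual final m=-10, x=8 ≠ expected m=-5, x=4.
Step 3 is the only position where a single-operation replacement can produce the expected result.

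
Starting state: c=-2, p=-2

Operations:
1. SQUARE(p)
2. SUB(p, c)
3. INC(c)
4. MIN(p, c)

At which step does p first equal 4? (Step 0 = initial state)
Step 1

Tracing p:
Initial: p = -2
After step 1: p = 4 ← first occurrence
After step 2: p = 6
After step 3: p = 6
After step 4: p = -1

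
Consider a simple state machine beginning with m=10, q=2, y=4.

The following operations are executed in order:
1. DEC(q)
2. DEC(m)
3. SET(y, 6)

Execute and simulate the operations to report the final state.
{m: 9, q: 1, y: 6}

Step-by-step execution:
Initial: m=10, q=2, y=4
After step 1 (DEC(q)): m=10, q=1, y=4
After step 2 (DEC(m)): m=9, q=1, y=4
After step 3 (SET(y, 6)): m=9, q=1, y=6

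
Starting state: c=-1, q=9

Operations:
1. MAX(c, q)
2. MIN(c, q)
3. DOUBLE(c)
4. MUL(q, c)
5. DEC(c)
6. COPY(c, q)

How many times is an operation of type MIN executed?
1

Counting MIN operations:
Step 2: MIN(c, q) ← MIN
Total: 1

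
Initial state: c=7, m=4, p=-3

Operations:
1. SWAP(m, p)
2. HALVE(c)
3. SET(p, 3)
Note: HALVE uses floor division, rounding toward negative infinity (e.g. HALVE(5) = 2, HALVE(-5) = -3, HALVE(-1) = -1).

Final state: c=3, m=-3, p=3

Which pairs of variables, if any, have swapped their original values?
None

Comparing initial and final values:
m: 4 → -3
p: -3 → 3
c: 7 → 3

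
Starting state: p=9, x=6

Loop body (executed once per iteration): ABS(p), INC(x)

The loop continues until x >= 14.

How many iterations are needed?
8

Tracing iterations:
Initial: p=9, x=6
After iteration 1: p=9, x=7
After iteration 2: p=9, x=8
After iteration 3: p=9, x=9
After iteration 4: p=9, x=10
After iteration 5: p=9, x=11
After iteration 6: p=9, x=12
After iteration 7: p=9, x=13
After iteration 8: p=9, x=14
x >= 14 now holds, so the loop exits after 8 iterations.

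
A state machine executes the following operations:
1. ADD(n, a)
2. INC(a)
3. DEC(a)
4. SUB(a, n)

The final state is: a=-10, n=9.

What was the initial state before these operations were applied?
a=-1, n=10

Working backwards:
Final state: a=-10, n=9
Before step 4 (SUB(a, n)): a=-1, n=9
Before step 3 (DEC(a)): a=0, n=9
Before step 2 (INC(a)): a=-1, n=9
Before step 1 (ADD(n, a)): a=-1, n=10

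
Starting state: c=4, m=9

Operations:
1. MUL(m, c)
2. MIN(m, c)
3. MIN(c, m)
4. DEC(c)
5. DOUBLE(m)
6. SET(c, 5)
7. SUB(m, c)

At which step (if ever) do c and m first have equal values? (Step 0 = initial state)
Step 2

c and m first become equal after step 2.

Comparing values at each step:
Initial: c=4, m=9
After step 1: c=4, m=36
After step 2: c=4, m=4 ← equal!
After step 3: c=4, m=4 ← equal!
After step 4: c=3, m=4
After step 5: c=3, m=8
After step 6: c=5, m=8
After step 7: c=5, m=3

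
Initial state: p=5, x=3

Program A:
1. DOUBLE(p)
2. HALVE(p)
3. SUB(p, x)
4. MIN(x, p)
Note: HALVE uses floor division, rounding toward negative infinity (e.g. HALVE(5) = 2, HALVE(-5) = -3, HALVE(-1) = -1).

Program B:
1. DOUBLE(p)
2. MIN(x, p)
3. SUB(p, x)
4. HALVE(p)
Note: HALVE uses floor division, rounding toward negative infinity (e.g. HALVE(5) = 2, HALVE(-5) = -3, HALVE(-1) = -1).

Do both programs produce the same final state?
No

Program A final state: p=2, x=2
Program B final state: p=3, x=3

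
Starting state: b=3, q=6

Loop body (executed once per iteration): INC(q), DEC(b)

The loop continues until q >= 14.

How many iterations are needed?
8

Tracing iterations:
Initial: b=3, q=6
After iteration 1: b=2, q=7
After iteration 2: b=1, q=8
After iteration 3: b=0, q=9
After iteration 4: b=-1, q=10
After iteration 5: b=-2, q=11
After iteration 6: b=-3, q=12
After iteration 7: b=-4, q=13
After iteration 8: b=-5, q=14
q >= 14 now holds, so the loop exits after 8 iterations.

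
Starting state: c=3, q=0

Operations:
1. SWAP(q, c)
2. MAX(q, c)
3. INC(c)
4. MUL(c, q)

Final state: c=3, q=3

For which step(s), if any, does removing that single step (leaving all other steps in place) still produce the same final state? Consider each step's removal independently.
Step(s) 2

Testing removal of each single step:
Without step 1: final = c=12, q=3 (different)
Without step 2: final = c=3, q=3 (same)
Without step 3: final = c=0, q=3 (different)
Without step 4: final = c=1, q=3 (different)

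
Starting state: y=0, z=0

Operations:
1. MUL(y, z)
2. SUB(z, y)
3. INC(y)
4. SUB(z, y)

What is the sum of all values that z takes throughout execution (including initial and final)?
-1

Values of z at each step:
Initial: z = 0
After step 1: z = 0
After step 2: z = 0
After step 3: z = 0
After step 4: z = -1
Sum = 0 + 0 + 0 + 0 + -1 = -1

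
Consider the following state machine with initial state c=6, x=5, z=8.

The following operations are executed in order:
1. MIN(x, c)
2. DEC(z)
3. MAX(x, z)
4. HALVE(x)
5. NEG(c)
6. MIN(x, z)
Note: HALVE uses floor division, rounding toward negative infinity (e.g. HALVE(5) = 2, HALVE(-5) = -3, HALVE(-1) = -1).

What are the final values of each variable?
{c: -6, x: 3, z: 7}

Step-by-step execution:
Initial: c=6, x=5, z=8
After step 1 (MIN(x, c)): c=6, x=5, z=8
After step 2 (DEC(z)): c=6, x=5, z=7
After step 3 (MAX(x, z)): c=6, x=7, z=7
After step 4 (HALVE(x)): c=6, x=3, z=7
After step 5 (NEG(c)): c=-6, x=3, z=7
After step 6 (MIN(x, z)): c=-6, x=3, z=7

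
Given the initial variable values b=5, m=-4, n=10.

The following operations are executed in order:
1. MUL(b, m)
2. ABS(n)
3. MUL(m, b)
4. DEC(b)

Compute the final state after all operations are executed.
{b: -21, m: 80, n: 10}

Step-by-step execution:
Initial: b=5, m=-4, n=10
After step 1 (MUL(b, m)): b=-20, m=-4, n=10
After step 2 (ABS(n)): b=-20, m=-4, n=10
After step 3 (MUL(m, b)): b=-20, m=80, n=10
After step 4 (DEC(b)): b=-21, m=80, n=10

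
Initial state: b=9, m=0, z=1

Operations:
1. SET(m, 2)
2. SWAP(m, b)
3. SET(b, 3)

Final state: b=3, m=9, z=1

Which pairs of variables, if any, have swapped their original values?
None

Comparing initial and final values:
z: 1 → 1
m: 0 → 9
b: 9 → 3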